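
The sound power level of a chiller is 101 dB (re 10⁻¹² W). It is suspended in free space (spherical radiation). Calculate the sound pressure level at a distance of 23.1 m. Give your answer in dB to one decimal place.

Free-field spherical radiation: L_p = L_w − 10·log₁₀(4π·r²), r = 23.1 m.
4π·r² = 6706 m², 10·log₁₀ of that is 38.264 dB.
L_p = 101 − 38.264 = 62.74 dB.

62.7 dB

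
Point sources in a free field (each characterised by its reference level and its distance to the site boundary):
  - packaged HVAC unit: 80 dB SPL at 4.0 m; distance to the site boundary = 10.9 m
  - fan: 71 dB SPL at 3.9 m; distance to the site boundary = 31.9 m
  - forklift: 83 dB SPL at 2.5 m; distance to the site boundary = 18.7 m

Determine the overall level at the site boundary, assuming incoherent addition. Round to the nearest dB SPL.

Propagate each source to the receiver with L = L_ref − 20·log₁₀(r/r_ref), then add intensities.
packaged HVAC unit: 80 − 20·log₁₀(10.9/4.0) = 80 − 8.71 = 71.29 dB SPL.
fan: 71 − 20·log₁₀(31.9/3.9) = 71 − 18.25 = 52.75 dB SPL.
forklift: 83 − 20·log₁₀(18.7/2.5) = 83 − 17.48 = 65.52 dB SPL.
Σ 10^(L/10) = 1.722e+07 → L_total = 10·log₁₀(1.722e+07) = 72.36 dB SPL.

72 dB SPL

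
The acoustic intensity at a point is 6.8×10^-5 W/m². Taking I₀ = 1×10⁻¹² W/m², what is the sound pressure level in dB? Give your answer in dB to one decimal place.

L = 10·log₁₀(I/I₀) = 10·log₁₀(6.8×10^-5/10⁻¹²) = 10·log₁₀(6.8×10^7).
L = 10·(0.8325 + 7) = 78.33 dB.

78.3 dB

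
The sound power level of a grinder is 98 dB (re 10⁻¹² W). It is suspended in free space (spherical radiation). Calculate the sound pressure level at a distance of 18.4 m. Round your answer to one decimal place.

61.7 dB

L_p = L_w − 10·log₁₀(4π·r²) with r = 18.4 m.
4π·r² = 4254 m², 10·log₁₀ of that is 36.288 dB.
L_p = 98 − 36.288 = 61.71 dB.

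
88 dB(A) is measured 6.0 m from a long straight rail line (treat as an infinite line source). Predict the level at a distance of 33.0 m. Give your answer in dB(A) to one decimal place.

80.6 dB(A)

Cylindrical spreading from a line source gives a 10·log₁₀(r₂/r₁) drop.
L₂ = 88 − 10·log₁₀(33.0/6.0) = 88 − 7.404 = 80.60 dB(A).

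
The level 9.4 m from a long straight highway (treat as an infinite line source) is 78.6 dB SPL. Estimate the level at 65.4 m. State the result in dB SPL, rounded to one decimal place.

Line-source attenuation: ΔL = 10·log₁₀(r₂/r₁) = 10·log₁₀(65.4/9.4) = 8.424 dB.
L₂ = 78.6 − 10·log₁₀(65.4/9.4) = 78.6 − 8.424 = 70.18 dB SPL.

70.2 dB SPL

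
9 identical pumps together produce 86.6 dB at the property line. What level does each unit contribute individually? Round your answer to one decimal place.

77.1 dB

9 equal contributions raise the level by 10·log₁₀ 9 = 9.542 dB, so each unit alone gives 86.6 − 9.542.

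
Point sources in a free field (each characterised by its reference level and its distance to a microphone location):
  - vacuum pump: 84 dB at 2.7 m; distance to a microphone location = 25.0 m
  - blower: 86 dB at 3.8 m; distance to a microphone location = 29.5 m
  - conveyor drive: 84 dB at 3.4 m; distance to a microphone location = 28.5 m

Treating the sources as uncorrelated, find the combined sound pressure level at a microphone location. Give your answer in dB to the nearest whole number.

First find each source's level at the receiver (point-source: −20·log₁₀(r/r_ref)), then combine on an intensity basis.
vacuum pump: 84 − 20·log₁₀(25.0/2.7) = 84 − 19.33 = 64.67 dB.
blower: 86 − 20·log₁₀(29.5/3.8) = 86 − 17.80 = 68.20 dB.
conveyor drive: 84 − 20·log₁₀(28.5/3.4) = 84 − 18.47 = 65.53 dB.
Σ 10^(L/10) = 1.311e+07 → L_total = 10·log₁₀(1.311e+07) = 71.18 dB.

71 dB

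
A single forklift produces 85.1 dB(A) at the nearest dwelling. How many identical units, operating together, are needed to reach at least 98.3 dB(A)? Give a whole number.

N identical sources give L₁ + 10·log₁₀ N, so require 10·log₁₀ N ≥ 98.3 − 85.1 = 13.2 dB.
N ≥ 10^(13.2/10) = 20.893, so N = 21.

21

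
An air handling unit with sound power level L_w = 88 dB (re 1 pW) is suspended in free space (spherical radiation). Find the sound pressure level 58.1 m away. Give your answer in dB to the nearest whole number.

42 dB

Free-field spherical radiation: L_p = L_w − 10·log₁₀(4π·r²), r = 58.1 m.
4π·r² = 4.242e+04 m², 10·log₁₀ of that is 46.276 dB.
L_p = 88 − 46.276 = 41.72 dB.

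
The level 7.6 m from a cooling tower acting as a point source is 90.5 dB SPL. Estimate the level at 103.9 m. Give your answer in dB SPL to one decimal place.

67.8 dB SPL

Spherical spreading from a point source gives a 20·log₁₀(r₂/r₁) drop.
L₂ = 90.5 − 20·log₁₀(103.9/7.6) = 90.5 − 22.716 = 67.78 dB SPL.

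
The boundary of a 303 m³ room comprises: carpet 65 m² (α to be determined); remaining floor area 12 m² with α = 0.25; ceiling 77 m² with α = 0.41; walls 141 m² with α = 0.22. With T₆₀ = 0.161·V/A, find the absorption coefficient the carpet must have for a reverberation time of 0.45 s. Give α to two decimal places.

0.66

A = 0.161·V/T₆₀ = 0.161·303/0.45 = 108.41 m² sabins.
Absorption from the other surfaces = 12·0.25 + 77·0.41 + 141·0.22 = 65.59 m², so the carpet must supply 42.82 m² over 65 m².
α = 42.82/65 = 0.659.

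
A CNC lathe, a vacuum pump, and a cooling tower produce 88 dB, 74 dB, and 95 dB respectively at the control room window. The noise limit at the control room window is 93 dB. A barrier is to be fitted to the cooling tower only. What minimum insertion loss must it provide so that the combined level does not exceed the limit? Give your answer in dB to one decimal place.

The untreated sources together contribute 10^(88/10) + 10^(74/10) = 6.561e+08, i.e. 88.17 dB.
To meet 93 dB overall, the treated cooling tower may contribute at most 10^(93/10) − 6.561e+08 = 1.339e+09, i.e. 91.27 dB.
Required insertion loss = 95 − 91.27 = 3.73 dB.

3.7 dB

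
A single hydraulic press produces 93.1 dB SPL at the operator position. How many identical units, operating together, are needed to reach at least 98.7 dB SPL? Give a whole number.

N identical sources give L₁ + 10·log₁₀ N, so require 10·log₁₀ N ≥ 98.7 − 93.1 = 5.6 dB.
N ≥ 10^(5.6/10) = 3.631, so N = 4.

4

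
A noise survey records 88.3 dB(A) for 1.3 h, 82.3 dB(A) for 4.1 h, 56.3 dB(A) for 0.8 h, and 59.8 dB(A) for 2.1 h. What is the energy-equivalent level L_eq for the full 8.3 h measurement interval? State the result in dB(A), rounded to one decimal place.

The energy average is taken in the linear domain: L_eq = 10·log₁₀[(Σ tᵢ·10^(Lᵢ/10))/T], T = 8.3 h.
Σ tᵢ·10^(Lᵢ/10) = 1.3·10^(88.3/10) + 4.1·10^(82.3/10) + 0.8·10^(56.3/10) + 2.1·10^(59.8/10) = 1.578e+09.
L_eq = 10·log₁₀(1.578e+09/8.3) = 82.79 dB(A).

82.8 dB(A)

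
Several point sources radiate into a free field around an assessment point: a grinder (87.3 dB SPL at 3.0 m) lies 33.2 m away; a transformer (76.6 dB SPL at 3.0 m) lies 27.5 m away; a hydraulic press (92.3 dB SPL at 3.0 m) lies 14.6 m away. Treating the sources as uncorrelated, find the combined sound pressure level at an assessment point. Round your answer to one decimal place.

Propagate each source to the receiver with L = L_ref − 20·log₁₀(r/r_ref), then add intensities.
grinder: 87.3 − 20·log₁₀(33.2/3.0) = 87.3 − 20.88 = 66.42 dB SPL.
transformer: 76.6 − 20·log₁₀(27.5/3.0) = 76.6 − 19.24 = 57.36 dB SPL.
hydraulic press: 92.3 − 20·log₁₀(14.6/3.0) = 92.3 − 13.74 = 78.56 dB SPL.
Σ 10^(L/10) = 7.663e+07 → L_total = 10·log₁₀(7.663e+07) = 78.84 dB SPL.

78.8 dB SPL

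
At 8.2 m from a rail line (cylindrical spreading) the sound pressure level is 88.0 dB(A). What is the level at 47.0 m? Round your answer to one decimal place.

80.4 dB(A)

Line-source attenuation: ΔL = 10·log₁₀(r₂/r₁) = 10·log₁₀(47.0/8.2) = 7.583 dB.
L₂ = 88.0 − 10·log₁₀(47.0/8.2) = 88.0 − 7.583 = 80.42 dB(A).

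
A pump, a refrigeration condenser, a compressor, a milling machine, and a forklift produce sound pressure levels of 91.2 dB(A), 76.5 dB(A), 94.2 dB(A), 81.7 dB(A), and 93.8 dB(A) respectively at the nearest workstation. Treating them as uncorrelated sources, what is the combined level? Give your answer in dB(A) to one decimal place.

98.2 dB(A)

Incoherent sources combine by intensity addition: L_total = 10·log₁₀(Σ 10^(L_i/10)).
Σ 10^(L/10) = 10^(91.2/10) + 10^(76.5/10) + 10^(94.2/10) + 10^(81.7/10) + 10^(93.8/10) = 6.540e+09.
L_total = 10·log₁₀(6.540e+09) = 98.16 dB(A).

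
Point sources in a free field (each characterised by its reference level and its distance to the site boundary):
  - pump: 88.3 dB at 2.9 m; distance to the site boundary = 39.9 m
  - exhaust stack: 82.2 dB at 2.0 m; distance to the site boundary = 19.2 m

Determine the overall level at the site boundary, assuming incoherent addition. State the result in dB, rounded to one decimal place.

Apply inverse-square spreading to bring every level to the receiver, then sum 10^(L/10).
pump: 88.3 − 20·log₁₀(39.9/2.9) = 88.3 − 22.77 = 65.53 dB.
exhaust stack: 82.2 − 20·log₁₀(19.2/2.0) = 82.2 − 19.65 = 62.55 dB.
Σ 10^(L/10) = 5.372e+06 → L_total = 10·log₁₀(5.372e+06) = 67.30 dB.

67.3 dB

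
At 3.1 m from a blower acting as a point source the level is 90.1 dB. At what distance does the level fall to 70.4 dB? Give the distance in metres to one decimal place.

Point-source spreading drops the level by 20·log₁₀(r₂/r₁); inverting, r₂/r₁ = 10^(ΔL/20).
r₂ = 3.1·10^((90.1−70.4)/20) = 3.1·10^(19.7/20) = 29.95 m.

29.9 m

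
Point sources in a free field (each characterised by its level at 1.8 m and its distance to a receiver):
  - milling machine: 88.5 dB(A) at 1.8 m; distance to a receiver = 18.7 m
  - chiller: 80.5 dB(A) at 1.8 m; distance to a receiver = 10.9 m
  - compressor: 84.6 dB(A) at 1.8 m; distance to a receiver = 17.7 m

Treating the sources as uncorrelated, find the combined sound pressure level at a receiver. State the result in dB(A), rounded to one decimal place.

71.0 dB(A)

Propagate each source to the receiver with L = L_ref − 20·log₁₀(r/r_ref), then add intensities.
milling machine: 88.5 − 20·log₁₀(18.7/1.8) = 88.5 − 20.33 = 68.17 dB(A).
chiller: 80.5 − 20·log₁₀(10.9/1.8) = 80.5 − 15.64 = 64.86 dB(A).
compressor: 84.6 − 20·log₁₀(17.7/1.8) = 84.6 − 19.85 = 64.75 dB(A).
Σ 10^(L/10) = 1.260e+07 → L_total = 10·log₁₀(1.260e+07) = 71.00 dB(A).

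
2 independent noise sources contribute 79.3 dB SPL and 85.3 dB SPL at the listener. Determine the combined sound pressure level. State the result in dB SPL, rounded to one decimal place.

86.3 dB SPL

Incoherent sources combine by intensity addition: L_total = 10·log₁₀(Σ 10^(L_i/10)).
Σ 10^(L/10) = 10^(79.3/10) + 10^(85.3/10) = 4.240e+08.
L_total = 10·log₁₀(4.240e+08) = 86.27 dB SPL.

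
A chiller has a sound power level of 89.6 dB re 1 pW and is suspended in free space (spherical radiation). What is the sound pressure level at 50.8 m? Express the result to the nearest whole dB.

44 dB

The power spreads over a sphere of area 4π·r², so L_p = L_w − 10·log₁₀(4π·r²).
4π·r² = 3.243e+04 m², 10·log₁₀ of that is 45.109 dB.
L_p = 89.6 − 45.109 = 44.49 dB.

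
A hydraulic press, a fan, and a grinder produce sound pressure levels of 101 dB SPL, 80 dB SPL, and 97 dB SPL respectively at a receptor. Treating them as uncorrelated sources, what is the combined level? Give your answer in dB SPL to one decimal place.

102.5 dB SPL

Incoherent sources combine by intensity addition: L_total = 10·log₁₀(Σ 10^(L_i/10)).
Σ 10^(L/10) = 10^(101/10) + 10^(80/10) + 10^(97/10) = 1.770e+10.
L_total = 10·log₁₀(1.770e+10) = 102.48 dB SPL.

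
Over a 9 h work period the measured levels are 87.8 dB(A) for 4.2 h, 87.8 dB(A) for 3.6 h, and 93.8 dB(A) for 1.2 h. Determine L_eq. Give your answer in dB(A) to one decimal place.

89.3 dB(A)

L_eq = 10·log₁₀[(1/T)·Σ tᵢ·10^(Lᵢ/10)] with T = 9 h.
Σ tᵢ·10^(Lᵢ/10) = 4.2·10^(87.8/10) + 3.6·10^(87.8/10) + 1.2·10^(93.8/10) = 7.579e+09.
L_eq = 10·log₁₀(7.579e+09/9) = 89.25 dB(A).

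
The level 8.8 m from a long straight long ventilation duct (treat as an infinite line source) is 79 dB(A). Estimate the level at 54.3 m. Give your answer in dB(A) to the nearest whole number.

71 dB(A)

Line-source attenuation: ΔL = 10·log₁₀(r₂/r₁) = 10·log₁₀(54.3/8.8) = 7.903 dB.
L₂ = 79 − 10·log₁₀(54.3/8.8) = 79 − 7.903 = 71.10 dB(A).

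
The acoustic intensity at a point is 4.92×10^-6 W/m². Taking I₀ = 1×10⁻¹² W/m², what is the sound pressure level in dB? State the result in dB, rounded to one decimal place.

I/I₀ = 4.92×10^-6/10⁻¹² = 4.92×10^6, and L = 10·log₁₀(I/I₀).
L = 10·(0.6920 + 6) = 66.92 dB.

66.9 dB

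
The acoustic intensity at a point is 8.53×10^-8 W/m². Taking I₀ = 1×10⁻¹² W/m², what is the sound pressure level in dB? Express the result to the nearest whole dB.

L = 10·log₁₀(I/I₀) = 10·log₁₀(8.53×10^-8/10⁻¹²) = 10·log₁₀(8.53×10^4).
L = 10·(0.9309 + 4) = 49.31 dB.

49 dB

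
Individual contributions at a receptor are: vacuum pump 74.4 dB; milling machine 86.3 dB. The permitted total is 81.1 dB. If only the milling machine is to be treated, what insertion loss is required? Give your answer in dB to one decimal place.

6.2 dB

The untreated sources together contribute 10^(74.4/10) = 2.754e+07, i.e. 74.40 dB.
To meet 81.1 dB overall, the treated milling machine may contribute at most 10^(81.1/10) − 2.754e+07 = 1.013e+08, i.e. 80.06 dB.
So the milling machine must be reduced from 86.3 to 80.06 dB: IL = 6.24 dB.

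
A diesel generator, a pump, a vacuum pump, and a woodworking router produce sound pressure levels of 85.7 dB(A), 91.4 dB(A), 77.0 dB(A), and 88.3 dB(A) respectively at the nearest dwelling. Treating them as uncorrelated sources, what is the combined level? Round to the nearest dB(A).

94 dB(A)

For uncorrelated sources the intensities add, so convert each level to linear form, sum, and take 10·log₁₀ of the total.
Σ 10^(L/10) = 10^(85.7/10) + 10^(91.4/10) + 10^(77.0/10) + 10^(88.3/10) = 2.478e+09.
L_total = 10·log₁₀(2.478e+09) = 93.94 dB(A).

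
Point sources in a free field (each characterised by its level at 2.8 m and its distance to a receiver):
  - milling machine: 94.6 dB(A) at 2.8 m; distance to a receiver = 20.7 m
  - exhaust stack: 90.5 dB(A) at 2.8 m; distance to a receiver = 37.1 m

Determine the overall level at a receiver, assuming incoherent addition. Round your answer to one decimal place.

Propagate each source to the receiver with L = L_ref − 20·log₁₀(r/r_ref), then add intensities.
milling machine: 94.6 − 20·log₁₀(20.7/2.8) = 94.6 − 17.38 = 77.22 dB(A).
exhaust stack: 90.5 − 20·log₁₀(37.1/2.8) = 90.5 − 22.44 = 68.06 dB(A).
Σ 10^(L/10) = 5.916e+07 → L_total = 10·log₁₀(5.916e+07) = 77.72 dB(A).

77.7 dB(A)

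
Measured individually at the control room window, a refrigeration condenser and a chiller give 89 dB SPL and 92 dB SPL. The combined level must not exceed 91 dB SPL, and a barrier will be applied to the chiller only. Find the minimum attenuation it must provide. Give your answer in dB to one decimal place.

The untreated sources together contribute 10^(89/10) = 7.943e+08, i.e. 89.00 dB SPL.
To meet 91 dB SPL overall, the treated chiller may contribute at most 10^(91/10) − 7.943e+08 = 4.646e+08, i.e. 86.67 dB SPL.
Required insertion loss = 92 − 86.67 = 5.33 dB.

5.3 dB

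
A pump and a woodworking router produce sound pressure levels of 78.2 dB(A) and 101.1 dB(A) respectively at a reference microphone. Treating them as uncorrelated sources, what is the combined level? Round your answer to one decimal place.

For uncorrelated sources the intensities add, so convert each level to linear form, sum, and take 10·log₁₀ of the total.
Σ 10^(L/10) = 10^(78.2/10) + 10^(101.1/10) = 1.295e+10.
L_total = 10·log₁₀(1.295e+10) = 101.12 dB(A).

101.1 dB(A)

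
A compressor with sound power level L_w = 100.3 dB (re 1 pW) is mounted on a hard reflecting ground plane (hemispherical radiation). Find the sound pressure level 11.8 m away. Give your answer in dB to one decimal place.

70.9 dB

The power spreads over a hemisphere of area 2π·r², so L_p = L_w − 10·log₁₀(2π·r²).
2π·r² = 874.9 m², 10·log₁₀ of that is 29.419 dB.
L_p = 100.3 − 29.419 = 70.88 dB.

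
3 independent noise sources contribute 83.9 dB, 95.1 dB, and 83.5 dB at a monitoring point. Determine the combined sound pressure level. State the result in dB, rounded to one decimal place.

For uncorrelated sources the intensities add, so convert each level to linear form, sum, and take 10·log₁₀ of the total.
Σ 10^(L/10) = 10^(83.9/10) + 10^(95.1/10) + 10^(83.5/10) = 3.705e+09.
L_total = 10·log₁₀(3.705e+09) = 95.69 dB.

95.7 dB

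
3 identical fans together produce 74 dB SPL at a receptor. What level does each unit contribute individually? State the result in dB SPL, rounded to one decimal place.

For N identical incoherent sources L_total = L₁ + 10·log₁₀ N, so L₁ = 74 − 10·log₁₀(3) = 74 − 4.771.

69.2 dB SPL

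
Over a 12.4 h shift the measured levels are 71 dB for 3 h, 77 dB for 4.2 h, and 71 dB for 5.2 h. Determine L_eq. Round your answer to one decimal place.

74.0 dB

Weight each interval's intensity by its duration and average over T = 12.4 h:
Σ tᵢ·10^(Lᵢ/10) = 3·10^(71/10) + 4.2·10^(77/10) + 5.2·10^(71/10) = 3.137e+08.
L_eq = 10·log₁₀(3.137e+08/12.4) = 74.03 dB.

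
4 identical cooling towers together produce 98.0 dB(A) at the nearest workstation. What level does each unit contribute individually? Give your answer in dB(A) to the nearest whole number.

92 dB(A)

4 equal contributions raise the level by 10·log₁₀ 4 = 6.021 dB, so each unit alone gives 98.0 − 6.021.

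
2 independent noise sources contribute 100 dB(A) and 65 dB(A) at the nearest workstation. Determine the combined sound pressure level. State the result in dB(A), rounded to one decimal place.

Incoherent sources combine by intensity addition: L_total = 10·log₁₀(Σ 10^(L_i/10)).
Σ 10^(L/10) = 10^(100/10) + 10^(65/10) = 1.000e+10.
L_total = 10·log₁₀(1.000e+10) = 100.00 dB(A).

100.0 dB(A)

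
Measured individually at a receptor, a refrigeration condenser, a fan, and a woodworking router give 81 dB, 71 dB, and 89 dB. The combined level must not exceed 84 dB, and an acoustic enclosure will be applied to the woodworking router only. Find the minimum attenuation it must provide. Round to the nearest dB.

The untreated sources together contribute 10^(81/10) + 10^(71/10) = 1.385e+08, i.e. 81.41 dB.
The limit corresponds to 10^(84/10) = 2.512e+08; subtracting the fixed part leaves 1.127e+08 for the woodworking router, i.e. 80.52 dB.
Required insertion loss = 89 − 80.52 = 8.48 dB.

8 dB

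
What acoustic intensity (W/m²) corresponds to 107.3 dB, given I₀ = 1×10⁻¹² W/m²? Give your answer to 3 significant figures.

0.0537 W/m²

L = 10·log₁₀(I/I₀) ⇒ I = I₀·10^(L/10) = 10⁻¹² × 10^10.73.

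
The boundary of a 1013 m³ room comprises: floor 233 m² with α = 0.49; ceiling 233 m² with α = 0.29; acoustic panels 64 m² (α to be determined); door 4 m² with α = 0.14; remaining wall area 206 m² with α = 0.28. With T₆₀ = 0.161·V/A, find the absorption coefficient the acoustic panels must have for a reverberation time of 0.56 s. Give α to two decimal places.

A = 0.161·V/T₆₀ = 0.161·1013/0.56 = 291.24 m² sabins.
Absorption from the other surfaces = 233·0.49 + 233·0.29 + 4·0.14 + 206·0.28 = 239.98 m², so the acoustic panels must supply 51.26 m² over 64 m².
α = 51.26/64 = 0.801.

0.80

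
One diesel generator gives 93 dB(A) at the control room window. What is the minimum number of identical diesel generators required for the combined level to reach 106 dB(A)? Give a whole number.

N identical sources give L₁ + 10·log₁₀ N, so require 10·log₁₀ N ≥ 106 − 93 = 13.0 dB.
N ≥ 10^(13.0/10) = 19.953, so N = 20.

20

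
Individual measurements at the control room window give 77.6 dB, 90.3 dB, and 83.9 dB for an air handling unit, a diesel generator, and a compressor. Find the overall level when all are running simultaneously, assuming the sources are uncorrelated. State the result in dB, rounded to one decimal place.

Incoherent sources combine by intensity addition: L_total = 10·log₁₀(Σ 10^(L_i/10)).
Σ 10^(L/10) = 10^(77.6/10) + 10^(90.3/10) + 10^(83.9/10) = 1.375e+09.
L_total = 10·log₁₀(1.375e+09) = 91.38 dB.

91.4 dB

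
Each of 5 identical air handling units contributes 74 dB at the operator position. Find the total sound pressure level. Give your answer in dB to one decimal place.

With 5 equal, uncorrelated contributions the intensity is 5× that of one unit, giving a rise of 10·log₁₀ 5.
L_total = 74 + 10·log₁₀(5) = 74 + 6.990 = 80.99 dB.

81.0 dB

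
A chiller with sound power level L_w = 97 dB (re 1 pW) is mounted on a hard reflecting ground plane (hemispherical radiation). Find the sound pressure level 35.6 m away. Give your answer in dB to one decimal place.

58.0 dB

The power spreads over a hemisphere of area 2π·r², so L_p = L_w − 10·log₁₀(2π·r²).
2π·r² = 7963 m², 10·log₁₀ of that is 39.011 dB.
L_p = 97 − 39.011 = 57.99 dB.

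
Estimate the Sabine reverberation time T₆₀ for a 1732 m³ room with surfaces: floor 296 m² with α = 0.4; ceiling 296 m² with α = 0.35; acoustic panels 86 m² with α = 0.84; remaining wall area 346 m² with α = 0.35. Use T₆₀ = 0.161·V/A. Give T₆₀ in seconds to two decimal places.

0.67 s

Total absorption A = 296·0.4 + 296·0.35 + 86·0.84 + 346·0.35 = 415.34 m² sabins.
T₆₀ = 0.161·V/A = 0.161·1732/415.34 = 0.671 s.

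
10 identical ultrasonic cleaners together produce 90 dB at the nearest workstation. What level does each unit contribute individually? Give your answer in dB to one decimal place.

80.0 dB

10 equal contributions raise the level by 10·log₁₀ 10 = 10.000 dB, so each unit alone gives 90 − 10.000.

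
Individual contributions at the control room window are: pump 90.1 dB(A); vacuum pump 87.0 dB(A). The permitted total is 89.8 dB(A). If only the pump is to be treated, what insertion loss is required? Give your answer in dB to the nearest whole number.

The untreated sources together contribute 10^(87.0/10) = 5.012e+08, i.e. 87.00 dB(A).
The limit corresponds to 10^(89.8/10) = 9.550e+08; subtracting the fixed part leaves 4.538e+08 for the pump, i.e. 86.57 dB(A).
So the pump must be reduced from 90.1 to 86.57 dB(A): IL = 3.53 dB.

4 dB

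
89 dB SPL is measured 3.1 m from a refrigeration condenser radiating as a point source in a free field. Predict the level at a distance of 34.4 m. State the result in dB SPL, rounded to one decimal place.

For a point source, L₂ = L₁ − 20·log₁₀(r₂/r₁).
L₂ = 89 − 20·log₁₀(34.4/3.1) = 89 − 20.904 = 68.10 dB SPL.

68.1 dB SPL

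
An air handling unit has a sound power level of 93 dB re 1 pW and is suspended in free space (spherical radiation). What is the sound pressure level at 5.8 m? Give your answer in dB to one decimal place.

66.7 dB

L_p = L_w − 10·log₁₀(4π·r²) with r = 5.8 m.
4π·r² = 422.7 m², 10·log₁₀ of that is 26.261 dB.
L_p = 93 − 26.261 = 66.74 dB.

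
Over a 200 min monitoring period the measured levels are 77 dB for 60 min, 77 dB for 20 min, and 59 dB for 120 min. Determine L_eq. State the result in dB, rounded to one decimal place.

The energy average is taken in the linear domain: L_eq = 10·log₁₀[(Σ tᵢ·10^(Lᵢ/10))/T], T = 200 min.
Σ tᵢ·10^(Lᵢ/10) = 60·10^(77/10) + 20·10^(77/10) + 120·10^(59/10) = 4.105e+09.
L_eq = 10·log₁₀(4.105e+09/200) = 73.12 dB.

73.1 dB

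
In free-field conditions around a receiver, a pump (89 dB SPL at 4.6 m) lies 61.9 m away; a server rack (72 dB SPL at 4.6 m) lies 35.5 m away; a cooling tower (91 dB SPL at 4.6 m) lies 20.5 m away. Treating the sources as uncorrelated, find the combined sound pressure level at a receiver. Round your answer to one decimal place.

First find each source's level at the receiver (point-source: −20·log₁₀(r/r_ref)), then combine on an intensity basis.
pump: 89 − 20·log₁₀(61.9/4.6) = 89 − 22.58 = 66.42 dB SPL.
server rack: 72 − 20·log₁₀(35.5/4.6) = 72 − 17.75 = 54.25 dB SPL.
cooling tower: 91 − 20·log₁₀(20.5/4.6) = 91 − 12.98 = 78.02 dB SPL.
Σ 10^(L/10) = 6.804e+07 → L_total = 10·log₁₀(6.804e+07) = 78.33 dB SPL.

78.3 dB SPL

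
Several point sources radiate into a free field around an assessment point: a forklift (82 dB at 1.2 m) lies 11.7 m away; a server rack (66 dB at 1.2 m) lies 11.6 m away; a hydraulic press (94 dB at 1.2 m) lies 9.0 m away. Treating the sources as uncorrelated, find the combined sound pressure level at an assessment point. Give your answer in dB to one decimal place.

Apply inverse-square spreading to bring every level to the receiver, then sum 10^(L/10).
forklift: 82 − 20·log₁₀(11.7/1.2) = 82 − 19.78 = 62.22 dB.
server rack: 66 − 20·log₁₀(11.6/1.2) = 66 − 19.71 = 46.29 dB.
hydraulic press: 94 − 20·log₁₀(9.0/1.2) = 94 − 17.50 = 76.50 dB.
Σ 10^(L/10) = 4.637e+07 → L_total = 10·log₁₀(4.637e+07) = 76.66 dB.

76.7 dB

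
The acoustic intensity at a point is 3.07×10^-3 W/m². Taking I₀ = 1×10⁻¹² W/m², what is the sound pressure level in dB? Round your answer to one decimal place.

I/I₀ = 3.07×10^-3/10⁻¹² = 3.07×10^9, and L = 10·log₁₀(I/I₀).
L = 10·(0.4871 + 9) = 94.87 dB.

94.9 dB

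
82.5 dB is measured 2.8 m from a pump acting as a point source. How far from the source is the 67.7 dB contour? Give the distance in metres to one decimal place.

15.4 m

For a point source L₁ − L₂ = 20·log₁₀(r₂/r₁), so r₂ = r₁·10^((L₁−L₂)/20).
r₂ = 2.8·10^((82.5−67.7)/20) = 2.8·10^(14.8/20) = 15.39 m.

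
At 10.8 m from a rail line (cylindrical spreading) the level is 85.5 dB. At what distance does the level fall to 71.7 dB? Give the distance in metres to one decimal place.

The 13.8 dB drop corresponds to a distance ratio of 10^(13.8/10) for a line source.
r₂ = 10.8·10^((85.5−71.7)/10) = 10.8·10^(13.8/10) = 259.07 m.

259.1 m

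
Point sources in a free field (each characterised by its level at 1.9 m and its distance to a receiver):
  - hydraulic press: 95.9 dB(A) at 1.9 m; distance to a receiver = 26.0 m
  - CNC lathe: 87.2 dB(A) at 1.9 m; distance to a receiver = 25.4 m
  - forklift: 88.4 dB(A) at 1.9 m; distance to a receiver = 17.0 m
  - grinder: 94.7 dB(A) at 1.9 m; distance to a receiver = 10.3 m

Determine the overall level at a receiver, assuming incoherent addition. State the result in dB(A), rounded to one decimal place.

Propagate each source to the receiver with L = L_ref − 20·log₁₀(r/r_ref), then add intensities.
hydraulic press: 95.9 − 20·log₁₀(26.0/1.9) = 95.9 − 22.72 = 73.18 dB(A).
CNC lathe: 87.2 − 20·log₁₀(25.4/1.9) = 87.2 − 22.52 = 64.68 dB(A).
forklift: 88.4 − 20·log₁₀(17.0/1.9) = 88.4 − 19.03 = 69.37 dB(A).
grinder: 94.7 − 20·log₁₀(10.3/1.9) = 94.7 − 14.68 = 80.02 dB(A).
Σ 10^(L/10) = 1.328e+08 → L_total = 10·log₁₀(1.328e+08) = 81.23 dB(A).

81.2 dB(A)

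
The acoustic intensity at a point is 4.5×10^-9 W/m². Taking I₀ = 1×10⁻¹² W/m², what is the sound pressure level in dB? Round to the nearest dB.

37 dB

L = 10·log₁₀(I/I₀) = 10·log₁₀(4.5×10^-9/10⁻¹²) = 10·log₁₀(4.5×10^3).
L = 10·(0.6532 + 3) = 36.53 dB.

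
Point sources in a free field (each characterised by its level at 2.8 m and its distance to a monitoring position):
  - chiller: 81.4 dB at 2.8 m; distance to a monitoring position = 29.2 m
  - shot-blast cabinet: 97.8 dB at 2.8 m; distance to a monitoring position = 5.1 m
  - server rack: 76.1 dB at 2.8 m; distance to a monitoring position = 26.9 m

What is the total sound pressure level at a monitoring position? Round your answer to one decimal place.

92.6 dB

First find each source's level at the receiver (point-source: −20·log₁₀(r/r_ref)), then combine on an intensity basis.
chiller: 81.4 − 20·log₁₀(29.2/2.8) = 81.4 − 20.36 = 61.04 dB.
shot-blast cabinet: 97.8 − 20·log₁₀(5.1/2.8) = 97.8 − 5.21 = 92.59 dB.
server rack: 76.1 − 20·log₁₀(26.9/2.8) = 76.1 − 19.65 = 56.45 dB.
Σ 10^(L/10) = 1.818e+09 → L_total = 10·log₁₀(1.818e+09) = 92.60 dB.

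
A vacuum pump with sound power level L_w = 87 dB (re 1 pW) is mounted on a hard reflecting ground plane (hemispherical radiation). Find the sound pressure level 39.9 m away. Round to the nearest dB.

47 dB

Free-field hemispherical radiation: L_p = L_w − 10·log₁₀(2π·r²), r = 39.9 m.
2π·r² = 1e+04 m², 10·log₁₀ of that is 40.001 dB.
L_p = 87 − 40.001 = 47.00 dB.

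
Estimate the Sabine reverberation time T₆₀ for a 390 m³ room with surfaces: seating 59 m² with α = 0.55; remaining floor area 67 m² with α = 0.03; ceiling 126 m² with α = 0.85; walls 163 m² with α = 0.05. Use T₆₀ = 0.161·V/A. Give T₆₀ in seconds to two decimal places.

0.42 s

Total absorption A = 59·0.55 + 67·0.03 + 126·0.85 + 163·0.05 = 149.71 m² sabins.
T₆₀ = 0.161·V/A = 0.161·390/149.71 = 0.419 s.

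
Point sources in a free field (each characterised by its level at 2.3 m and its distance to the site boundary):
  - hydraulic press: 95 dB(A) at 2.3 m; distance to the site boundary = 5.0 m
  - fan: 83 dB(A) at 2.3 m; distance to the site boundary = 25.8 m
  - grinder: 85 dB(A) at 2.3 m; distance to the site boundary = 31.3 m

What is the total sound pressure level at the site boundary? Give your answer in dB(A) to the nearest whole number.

First find each source's level at the receiver (point-source: −20·log₁₀(r/r_ref)), then combine on an intensity basis.
hydraulic press: 95 − 20·log₁₀(5.0/2.3) = 95 − 6.74 = 88.26 dB(A).
fan: 83 − 20·log₁₀(25.8/2.3) = 83 − 21.00 = 62.00 dB(A).
grinder: 85 − 20·log₁₀(31.3/2.3) = 85 − 22.68 = 62.32 dB(A).
Σ 10^(L/10) = 6.724e+08 → L_total = 10·log₁₀(6.724e+08) = 88.28 dB(A).

88 dB(A)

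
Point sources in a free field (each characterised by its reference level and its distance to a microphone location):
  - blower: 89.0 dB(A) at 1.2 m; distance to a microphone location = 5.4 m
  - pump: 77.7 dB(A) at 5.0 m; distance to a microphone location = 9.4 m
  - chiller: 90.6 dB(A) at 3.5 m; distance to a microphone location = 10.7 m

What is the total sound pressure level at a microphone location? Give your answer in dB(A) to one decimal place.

82.5 dB(A)

Apply inverse-square spreading to bring every level to the receiver, then sum 10^(L/10).
blower: 89.0 − 20·log₁₀(5.4/1.2) = 89.0 − 13.06 = 75.94 dB(A).
pump: 77.7 − 20·log₁₀(9.4/5.0) = 77.7 − 5.48 = 72.22 dB(A).
chiller: 90.6 − 20·log₁₀(10.7/3.5) = 90.6 − 9.71 = 80.89 dB(A).
Σ 10^(L/10) = 1.787e+08 → L_total = 10·log₁₀(1.787e+08) = 82.52 dB(A).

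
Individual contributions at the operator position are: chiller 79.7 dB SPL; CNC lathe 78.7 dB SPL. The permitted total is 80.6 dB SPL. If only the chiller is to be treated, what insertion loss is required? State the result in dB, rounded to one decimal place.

3.6 dB

The untreated sources together contribute 10^(78.7/10) = 7.413e+07, i.e. 78.70 dB SPL.
To meet 80.6 dB SPL overall, the treated chiller may contribute at most 10^(80.6/10) − 7.413e+07 = 4.068e+07, i.e. 76.09 dB SPL.
So the chiller must be reduced from 79.7 to 76.09 dB SPL: IL = 3.61 dB.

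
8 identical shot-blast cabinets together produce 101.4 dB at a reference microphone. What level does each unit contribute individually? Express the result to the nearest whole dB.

92 dB

8 equal contributions raise the level by 10·log₁₀ 8 = 9.031 dB, so each unit alone gives 101.4 − 9.031.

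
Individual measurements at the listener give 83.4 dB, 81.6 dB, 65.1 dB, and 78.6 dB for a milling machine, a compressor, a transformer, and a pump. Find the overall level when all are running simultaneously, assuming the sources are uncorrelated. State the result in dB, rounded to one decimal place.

86.4 dB

For uncorrelated sources the intensities add, so convert each level to linear form, sum, and take 10·log₁₀ of the total.
Σ 10^(L/10) = 10^(83.4/10) + 10^(81.6/10) + 10^(65.1/10) + 10^(78.6/10) = 4.390e+08.
L_total = 10·log₁₀(4.390e+08) = 86.42 dB.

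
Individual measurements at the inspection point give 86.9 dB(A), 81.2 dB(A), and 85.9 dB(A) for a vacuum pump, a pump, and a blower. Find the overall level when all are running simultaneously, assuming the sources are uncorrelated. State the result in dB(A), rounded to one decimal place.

90.0 dB(A)

For uncorrelated sources the intensities add, so convert each level to linear form, sum, and take 10·log₁₀ of the total.
Σ 10^(L/10) = 10^(86.9/10) + 10^(81.2/10) + 10^(85.9/10) = 1.011e+09.
L_total = 10·log₁₀(1.011e+09) = 90.05 dB(A).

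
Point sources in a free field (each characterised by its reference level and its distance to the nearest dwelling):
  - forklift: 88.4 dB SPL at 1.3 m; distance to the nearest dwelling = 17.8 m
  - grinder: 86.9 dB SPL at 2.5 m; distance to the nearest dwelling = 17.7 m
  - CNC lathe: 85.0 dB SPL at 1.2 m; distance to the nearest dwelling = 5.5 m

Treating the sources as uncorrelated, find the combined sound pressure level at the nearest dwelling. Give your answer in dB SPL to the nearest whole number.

Apply inverse-square spreading to bring every level to the receiver, then sum 10^(L/10).
forklift: 88.4 − 20·log₁₀(17.8/1.3) = 88.4 − 22.73 = 65.67 dB SPL.
grinder: 86.9 − 20·log₁₀(17.7/2.5) = 86.9 − 17.00 = 69.90 dB SPL.
CNC lathe: 85.0 − 20·log₁₀(5.5/1.2) = 85.0 − 13.22 = 71.78 dB SPL.
Σ 10^(L/10) = 2.851e+07 → L_total = 10·log₁₀(2.851e+07) = 74.55 dB SPL.

75 dB SPL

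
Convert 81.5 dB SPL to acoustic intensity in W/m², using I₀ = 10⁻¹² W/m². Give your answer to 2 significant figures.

0.00014 W/m²

I/I₀ = 10^(81.5/10) = 1.413e+08, so I = 1.413e+08 × 10⁻¹² W/m².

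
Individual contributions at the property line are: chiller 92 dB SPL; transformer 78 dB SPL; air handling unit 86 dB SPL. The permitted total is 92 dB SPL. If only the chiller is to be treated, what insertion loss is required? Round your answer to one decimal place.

Everything except the chiller sums to 10^(78/10) + 10^(86/10) = 4.612e+08 in linear terms, 86.64 dB SPL.
To meet 92 dB SPL overall, the treated chiller may contribute at most 10^(92/10) − 4.612e+08 = 1.124e+09, i.e. 90.51 dB SPL.
Required insertion loss = 92 − 90.51 = 1.49 dB.

1.5 dB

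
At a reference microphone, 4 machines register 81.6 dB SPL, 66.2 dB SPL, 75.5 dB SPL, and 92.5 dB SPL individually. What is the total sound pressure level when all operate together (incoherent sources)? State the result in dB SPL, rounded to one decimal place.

For uncorrelated sources the intensities add, so convert each level to linear form, sum, and take 10·log₁₀ of the total.
Σ 10^(L/10) = 10^(81.6/10) + 10^(66.2/10) + 10^(75.5/10) + 10^(92.5/10) = 1.962e+09.
L_total = 10·log₁₀(1.962e+09) = 92.93 dB SPL.

92.9 dB SPL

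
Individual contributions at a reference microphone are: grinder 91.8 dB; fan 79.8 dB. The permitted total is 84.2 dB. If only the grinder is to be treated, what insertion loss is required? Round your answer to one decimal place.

Fixed contribution from the other source: Σ 10^(L/10) = 10^(79.8/10) = 9.550e+07 (79.80 dB).
The limit corresponds to 10^(84.2/10) = 2.630e+08; subtracting the fixed part leaves 1.675e+08 for the grinder, i.e. 82.24 dB.
So the grinder must be reduced from 91.8 to 82.24 dB: IL = 9.56 dB.

9.6 dB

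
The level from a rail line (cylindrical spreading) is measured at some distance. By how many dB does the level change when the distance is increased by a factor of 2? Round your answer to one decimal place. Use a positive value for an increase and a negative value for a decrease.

-3.0 dB

With cylindrical spreading the level changes by −10·log₁₀(r₂/r₁).
ΔL = −10·log₁₀(2) = -3.01 dB.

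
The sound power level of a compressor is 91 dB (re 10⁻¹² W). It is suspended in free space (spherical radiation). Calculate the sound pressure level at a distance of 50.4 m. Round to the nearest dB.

Free-field spherical radiation: L_p = L_w − 10·log₁₀(4π·r²), r = 50.4 m.
4π·r² = 3.192e+04 m², 10·log₁₀ of that is 45.041 dB.
L_p = 91 − 45.041 = 45.96 dB.

46 dB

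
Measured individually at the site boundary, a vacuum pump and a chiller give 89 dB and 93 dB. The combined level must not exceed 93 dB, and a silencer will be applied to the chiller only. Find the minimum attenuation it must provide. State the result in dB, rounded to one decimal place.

Everything except the chiller sums to 10^(89/10) = 7.943e+08 in linear terms, 89.00 dB.
To meet 93 dB overall, the treated chiller may contribute at most 10^(93/10) − 7.943e+08 = 1.201e+09, i.e. 90.80 dB.
So the chiller must be reduced from 93 to 90.80 dB: IL = 2.20 dB.

2.2 dB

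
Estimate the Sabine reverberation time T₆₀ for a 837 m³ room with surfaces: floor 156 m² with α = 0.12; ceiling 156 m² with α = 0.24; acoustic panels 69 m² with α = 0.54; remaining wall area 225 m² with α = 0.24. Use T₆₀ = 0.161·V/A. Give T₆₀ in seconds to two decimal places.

0.91 s

Total absorption A = 156·0.12 + 156·0.24 + 69·0.54 + 225·0.24 = 147.42 m² sabins.
T₆₀ = 0.161 × 837 / 147.42 = 0.914 s.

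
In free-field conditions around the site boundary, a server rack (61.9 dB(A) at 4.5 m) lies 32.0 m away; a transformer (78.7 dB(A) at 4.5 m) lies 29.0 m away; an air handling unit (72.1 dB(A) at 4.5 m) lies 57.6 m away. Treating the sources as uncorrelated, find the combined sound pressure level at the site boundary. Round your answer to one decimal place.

Propagate each source to the receiver with L = L_ref − 20·log₁₀(r/r_ref), then add intensities.
server rack: 61.9 − 20·log₁₀(32.0/4.5) = 61.9 − 17.04 = 44.86 dB(A).
transformer: 78.7 − 20·log₁₀(29.0/4.5) = 78.7 − 16.18 = 62.52 dB(A).
air handling unit: 72.1 − 20·log₁₀(57.6/4.5) = 72.1 − 22.14 = 49.96 dB(A).
Σ 10^(L/10) = 1.915e+06 → L_total = 10·log₁₀(1.915e+06) = 62.82 dB(A).

62.8 dB(A)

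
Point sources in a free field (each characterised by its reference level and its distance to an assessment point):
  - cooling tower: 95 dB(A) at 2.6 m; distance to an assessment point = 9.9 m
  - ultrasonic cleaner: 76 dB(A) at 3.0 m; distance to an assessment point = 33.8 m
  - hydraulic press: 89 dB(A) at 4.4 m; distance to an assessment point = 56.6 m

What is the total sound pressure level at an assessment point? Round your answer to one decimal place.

Apply inverse-square spreading to bring every level to the receiver, then sum 10^(L/10).
cooling tower: 95 − 20·log₁₀(9.9/2.6) = 95 − 11.61 = 83.39 dB(A).
ultrasonic cleaner: 76 − 20·log₁₀(33.8/3.0) = 76 − 21.04 = 54.96 dB(A).
hydraulic press: 89 − 20·log₁₀(56.6/4.4) = 89 − 22.19 = 66.81 dB(A).
Σ 10^(L/10) = 2.232e+08 → L_total = 10·log₁₀(2.232e+08) = 83.49 dB(A).

83.5 dB(A)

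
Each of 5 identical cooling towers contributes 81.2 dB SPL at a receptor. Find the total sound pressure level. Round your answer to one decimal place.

N identical incoherent sources raise the level by 10·log₁₀ N.
L_total = 81.2 + 10·log₁₀(5) = 81.2 + 6.990 = 88.19 dB SPL.

88.2 dB SPL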